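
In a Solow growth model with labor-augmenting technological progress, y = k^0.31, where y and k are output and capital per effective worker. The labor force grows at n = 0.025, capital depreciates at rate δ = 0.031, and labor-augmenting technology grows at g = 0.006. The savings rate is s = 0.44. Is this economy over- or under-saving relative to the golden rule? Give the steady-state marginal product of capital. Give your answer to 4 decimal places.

The effective depreciation rate is n + g + δ = 0.025 + 0.006 + 0.031 = 0.062.
Steady-state k*: s·k^0.31 = 0.062·k gives k* = (0.44/0.062)^(1/0.69) ≈ 17.1168.
MPK = 0.31·17.1168^(-0.69) ≈ 0.0437.
MPK < n+g+δ = 0.062, so the economy is dynamically inefficient (over-saving).

over-saving; MPK ≈ 0.0437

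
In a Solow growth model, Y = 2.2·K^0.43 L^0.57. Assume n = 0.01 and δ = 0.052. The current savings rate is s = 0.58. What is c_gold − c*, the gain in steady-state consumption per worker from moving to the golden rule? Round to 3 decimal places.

Δc ≈ 0.750

The effective depreciation rate is n + δ = 0.01 + 0.052 = 0.062.
Current steady state (s = 0.58): k* = (0.58·2.2/0.062)^(1/0.57) ≈ 201.5181, y* = 2.2·201.5181^0.43 ≈ 21.5416, c* = (1−0.58)·21.5416 ≈ 9.0475.
At the golden rule the marginal product of capital equals n+δ: 0.43·2.2·k^(0.43−1) = 0.062. Solving, k_gold = (0.43·2.2/0.062)^(1/0.57) ≈ 119.2106.
y_gold = 2.2·119.2106^0.43 ≈ 17.1885, c_gold = y_gold − 0.062·k_gold ≈ 9.7974.
Gain: Δc = 9.7974 − 9.0475 ≈ 0.7500.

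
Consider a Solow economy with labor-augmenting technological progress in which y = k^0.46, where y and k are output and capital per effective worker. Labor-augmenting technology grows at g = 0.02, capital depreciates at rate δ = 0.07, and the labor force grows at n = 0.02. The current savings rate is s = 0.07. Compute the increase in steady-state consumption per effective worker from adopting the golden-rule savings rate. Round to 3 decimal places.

Break-even investment rate: n + g + δ = 0.02 + 0.02 + 0.07 = 0.11.
Current steady state (s = 0.07): k* = (0.07/0.11)^(1/0.54) ≈ 0.4330, y* = 0.4330^0.46 ≈ 0.6804, c* = (1−0.07)·0.6804 ≈ 0.6328.
Maximizing c = f(k) − (n+g+δ)·k gives f'(k) = n+g+δ, i.e. 0.46·k^(0.46−1) = 0.11, so k_gold = (0.46/0.11)^(1/0.54) ≈ 14.1474.
y_gold = 14.1474^0.46 ≈ 3.3831, c_gold = y_gold − 0.11·k_gold ≈ 1.8269.
Gain: Δc = 1.8269 − 0.6328 ≈ 1.1941.

Δc ≈ 1.194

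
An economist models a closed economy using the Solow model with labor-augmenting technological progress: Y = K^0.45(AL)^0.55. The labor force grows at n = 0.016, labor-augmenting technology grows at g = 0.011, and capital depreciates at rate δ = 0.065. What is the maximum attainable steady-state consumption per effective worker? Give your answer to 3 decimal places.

c_gold ≈ 2.016

n + g + δ = 0.016 + 0.011 + 0.065 = 0.092.
At the golden rule the marginal product of capital equals n+g+δ: 0.45·k^(0.45−1) = 0.092. Solving, k_gold = (0.45/0.092)^(1/0.55) ≈ 17.9267.
y_gold = 17.9267^0.45 ≈ 3.6650.
c_gold = y_gold − (n+g+δ)·k_gold = 3.6650 − 0.092·17.9267 ≈ 2.0158.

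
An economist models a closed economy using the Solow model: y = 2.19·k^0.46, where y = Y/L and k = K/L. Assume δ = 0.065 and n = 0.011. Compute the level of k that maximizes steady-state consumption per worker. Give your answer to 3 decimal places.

n + δ = 0.011 + 0.065 = 0.076.
Golden rule sets MPK = n+δ: 0.46·2.19·k^(0.46−1) = 0.076, so k_gold = (0.46·2.19/0.076)^(1/0.54) ≈ 119.8111.

k_gold ≈ 119.811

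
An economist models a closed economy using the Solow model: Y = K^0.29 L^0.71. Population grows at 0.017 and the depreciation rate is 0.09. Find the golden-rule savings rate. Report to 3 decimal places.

Break-even investment rate: n + δ = 0.017 + 0.09 = 0.107.
At the golden rule MPK = n+δ, and in any Cobb-Douglas steady state s = (n+δ)·k/y = MPK·k/y = capital's share 0.29.

s_gold = 0.290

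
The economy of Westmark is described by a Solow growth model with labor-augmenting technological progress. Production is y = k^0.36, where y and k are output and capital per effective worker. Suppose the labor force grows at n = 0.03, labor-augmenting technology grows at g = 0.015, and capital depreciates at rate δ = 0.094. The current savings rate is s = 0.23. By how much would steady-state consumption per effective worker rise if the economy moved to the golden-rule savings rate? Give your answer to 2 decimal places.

n + g + δ = 0.03 + 0.015 + 0.094 = 0.139.
Current steady state (s = 0.23): k* = (0.23/0.139)^(1/0.64) ≈ 2.1965, y* = 2.1965^0.36 ≈ 1.3275, c* = (1−0.23)·1.3275 ≈ 1.0222.
Maximizing c = f(k) − (n+g+δ)·k gives f'(k) = n+g+δ, i.e. 0.36·k^(0.36−1) = 0.139, so k_gold = (0.36/0.139)^(1/0.64) ≈ 4.4235.
y_gold = 4.4235^0.36 ≈ 1.7079, c_gold = y_gold − 0.139·k_gold ≈ 1.0931.
Gain: Δc = 1.0931 − 1.0222 ≈ 0.0709.

Δc ≈ 0.07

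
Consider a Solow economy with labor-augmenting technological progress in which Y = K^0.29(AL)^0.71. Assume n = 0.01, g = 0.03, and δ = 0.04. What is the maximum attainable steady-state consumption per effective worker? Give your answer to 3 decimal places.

Break-even investment rate: n + g + δ = 0.01 + 0.03 + 0.04 = 0.08.
Maximizing c = f(k) − (n+g+δ)·k gives f'(k) = n+g+δ, i.e. 0.29·k^(0.29−1) = 0.08, so k_gold = (0.29/0.08)^(1/0.71) ≈ 6.1342.
y_gold = 6.1342^0.29 ≈ 1.6922.
c_gold = y_gold − (n+g+δ)·k_gold = 1.6922 − 0.08·6.1342 ≈ 1.2015.

c_gold ≈ 1.201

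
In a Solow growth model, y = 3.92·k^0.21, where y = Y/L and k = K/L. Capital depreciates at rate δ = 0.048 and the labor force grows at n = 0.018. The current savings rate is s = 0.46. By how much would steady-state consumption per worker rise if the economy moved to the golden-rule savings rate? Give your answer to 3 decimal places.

Δc ≈ 0.957

n + δ = 0.018 + 0.048 = 0.066.
Current steady state (s = 0.46): k* = (0.46·3.92/0.066)^(1/0.79) ≈ 65.8195, y* = 3.92·65.8195^0.21 ≈ 9.4437, c* = (1−0.46)·9.4437 ≈ 5.0996.
Maximizing c = f(k) − (n+δ)·k gives f'(k) = n+δ, i.e. 0.21·3.92·k^(0.21−1) = 0.066, so k_gold = (0.21·3.92/0.066)^(1/0.79) ≈ 24.3946.
y_gold = 3.92·24.3946^0.21 ≈ 7.6669, c_gold = y_gold − 0.066·k_gold ≈ 6.0568.
Gain: Δc = 6.0568 − 5.0996 ≈ 0.9572.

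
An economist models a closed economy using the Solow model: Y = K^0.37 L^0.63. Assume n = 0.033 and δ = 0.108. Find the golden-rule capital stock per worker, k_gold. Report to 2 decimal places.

Capital per worker breaks even when investment replaces (n + δ)·k; here n + δ = 0.141.
Setting f'(k) = n+δ gives 0.37·k^(0.37−1) = 0.141, hence k_gold = (0.37/0.141)^(1/0.63) ≈ 4.6244.

k_gold ≈ 4.62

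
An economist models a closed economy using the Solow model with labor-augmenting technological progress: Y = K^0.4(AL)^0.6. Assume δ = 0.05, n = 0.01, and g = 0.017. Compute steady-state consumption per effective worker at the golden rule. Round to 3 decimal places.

Break-even investment rate: n + g + δ = 0.01 + 0.017 + 0.05 = 0.077.
Setting f'(k) = n+g+δ gives 0.4·k^(0.4−1) = 0.077, hence k_gold = (0.4/0.077)^(1/0.6) ≈ 15.5817.
y_gold = 15.5817^0.4 ≈ 2.9995.
c_gold = y_gold − (n+g+δ)·k_gold = 2.9995 − 0.077·15.5817 ≈ 1.7997.

c_gold ≈ 1.800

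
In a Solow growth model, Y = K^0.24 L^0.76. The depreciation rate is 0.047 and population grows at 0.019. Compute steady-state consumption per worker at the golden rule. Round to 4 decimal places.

n + δ = 0.019 + 0.047 = 0.066.
Golden rule sets MPK = n+δ: 0.24·k^(0.24−1) = 0.066, so k_gold = (0.24/0.066)^(1/0.76) ≈ 5.4666.
y_gold = 5.4666^0.24 ≈ 1.5033.
c_gold = y_gold − (n+δ)·k_gold = 1.5033 − 0.066·5.4666 ≈ 1.1425.

c_gold ≈ 1.1425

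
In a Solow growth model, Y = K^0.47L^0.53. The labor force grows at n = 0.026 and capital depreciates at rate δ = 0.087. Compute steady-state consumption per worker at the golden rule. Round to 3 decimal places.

n + δ = 0.026 + 0.087 = 0.113.
Maximizing c = f(k) − (n+δ)·k gives f'(k) = n+δ, i.e. 0.47·k^(0.47−1) = 0.113, so k_gold = (0.47/0.113)^(1/0.53) ≈ 14.7218.
y_gold = 14.7218^0.47 ≈ 3.5395.
c_gold = y_gold − (n+δ)·k_gold = 3.5395 − 0.113·14.7218 ≈ 1.8759.

c_gold ≈ 1.876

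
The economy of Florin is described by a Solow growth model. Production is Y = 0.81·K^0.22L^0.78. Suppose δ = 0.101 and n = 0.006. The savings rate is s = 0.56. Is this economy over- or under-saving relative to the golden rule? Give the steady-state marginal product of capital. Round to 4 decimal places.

over-saving; MPK ≈ 0.0420

n + δ = 0.006 + 0.101 = 0.107.
Steady-state k*: s·A·k^0.22 = 0.107·k gives k* = (0.56·0.81/0.107)^(1/0.78) ≈ 6.3711.
MPK = 0.22·0.81·6.3711^(-0.78) ≈ 0.0420.
MPK < n+δ = 0.107, so the economy is dynamically inefficient (over-saving).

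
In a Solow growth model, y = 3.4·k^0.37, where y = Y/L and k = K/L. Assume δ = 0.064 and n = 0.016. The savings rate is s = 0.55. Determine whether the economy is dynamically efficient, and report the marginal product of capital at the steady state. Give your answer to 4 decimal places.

The effective depreciation rate is n + δ = 0.016 + 0.064 = 0.08.
Steady-state k*: s·A·k^0.37 = 0.08·k gives k* = (0.55·3.4/0.08)^(1/0.63) ≈ 148.8064.
MPK = 0.37·3.4·148.8064^(-0.63) ≈ 0.0538.
MPK < n+δ = 0.08, so the economy is dynamically inefficient (over-saving).

dynamically inefficient; MPK ≈ 0.0538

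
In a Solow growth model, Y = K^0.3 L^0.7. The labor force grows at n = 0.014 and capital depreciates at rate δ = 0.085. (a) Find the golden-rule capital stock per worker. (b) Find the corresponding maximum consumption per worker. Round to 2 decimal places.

(a) k_gold ≈ 4.87; (b) c_gold ≈ 1.13

Capital per worker breaks even when investment replaces (n + δ)·k; here n + δ = 0.099.
Golden rule sets MPK = n+δ: 0.3·k^(0.3−1) = 0.099, so k_gold = (0.3/0.099)^(1/0.7) ≈ 4.8735.
y_gold = 4.8735^0.3 ≈ 1.6082; c_gold = y_gold − 0.099·k_gold ≈ 1.1258.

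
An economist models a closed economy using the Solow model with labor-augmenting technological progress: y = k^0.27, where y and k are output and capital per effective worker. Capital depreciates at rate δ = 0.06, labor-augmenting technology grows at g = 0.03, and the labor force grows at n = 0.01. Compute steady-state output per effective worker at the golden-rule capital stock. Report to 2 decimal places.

Break-even investment rate: n + g + δ = 0.01 + 0.03 + 0.06 = 0.1.
Setting f'(k) = n+g+δ gives 0.27·k^(0.27−1) = 0.1, hence k_gold = (0.27/0.1)^(1/0.73) ≈ 3.8986.
Output: y_gold = k_gold^0.27 = 3.8986^0.27 ≈ 1.4439.

y_gold ≈ 1.44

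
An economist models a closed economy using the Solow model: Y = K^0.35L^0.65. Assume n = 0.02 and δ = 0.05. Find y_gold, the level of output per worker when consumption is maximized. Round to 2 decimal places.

Capital per worker breaks even when investment replaces (n + δ)·k; here n + δ = 0.07.
At the golden rule the marginal product of capital equals n+δ: 0.35·k^(0.35−1) = 0.07. Solving, k_gold = (0.35/0.07)^(1/0.65) ≈ 11.8943.
Output: y_gold = k_gold^0.35 = 11.8943^0.35 ≈ 2.3789.

y_gold ≈ 2.38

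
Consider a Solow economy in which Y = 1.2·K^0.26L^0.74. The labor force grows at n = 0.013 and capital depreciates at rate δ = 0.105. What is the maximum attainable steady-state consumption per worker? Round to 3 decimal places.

Break-even investment rate: n + δ = 0.013 + 0.105 = 0.118.
Golden rule sets MPK = n+δ: 0.26·1.2·k^(0.26−1) = 0.118, so k_gold = (0.26·1.2/0.118)^(1/0.74) ≈ 3.7208.
y_gold = 1.2·3.7208^0.26 ≈ 1.6887.
c_gold = y_gold − (n+δ)·k_gold = 1.6887 − 0.118·3.7208 ≈ 1.2496.

c_gold ≈ 1.250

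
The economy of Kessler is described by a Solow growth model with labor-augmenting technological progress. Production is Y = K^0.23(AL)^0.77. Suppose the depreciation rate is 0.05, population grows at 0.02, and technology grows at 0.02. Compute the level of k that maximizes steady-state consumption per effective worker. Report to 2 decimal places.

Break-even investment rate: n + g + δ = 0.02 + 0.02 + 0.05 = 0.09.
Golden rule sets MPK = n+g+δ: 0.23·k^(0.23−1) = 0.09, so k_gold = (0.23/0.09)^(1/0.77) ≈ 3.3822.

k_gold ≈ 3.38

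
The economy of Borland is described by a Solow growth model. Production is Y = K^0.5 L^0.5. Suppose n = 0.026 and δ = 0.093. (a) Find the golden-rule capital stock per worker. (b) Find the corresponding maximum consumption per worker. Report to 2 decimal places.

Break-even investment rate: n + δ = 0.026 + 0.093 = 0.119.
At the golden rule the marginal product of capital equals n+δ: 0.5·k^(0.5−1) = 0.119. Solving, k_gold = (0.5/0.119)^(1/0.5) ≈ 17.6541.
y_gold = 17.6541^0.5 ≈ 4.2017; c_gold = y_gold − 0.119·k_gold ≈ 2.1008.

(a) k_gold ≈ 17.65; (b) c_gold ≈ 2.10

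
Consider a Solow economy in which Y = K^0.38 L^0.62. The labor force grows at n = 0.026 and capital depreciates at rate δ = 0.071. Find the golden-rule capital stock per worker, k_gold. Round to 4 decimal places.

k_gold ≈ 9.0463

Capital per worker breaks even when investment replaces (n + δ)·k; here n + δ = 0.097.
At the golden rule the marginal product of capital equals n+δ: 0.38·k^(0.38−1) = 0.097. Solving, k_gold = (0.38/0.097)^(1/0.62) ≈ 9.0463.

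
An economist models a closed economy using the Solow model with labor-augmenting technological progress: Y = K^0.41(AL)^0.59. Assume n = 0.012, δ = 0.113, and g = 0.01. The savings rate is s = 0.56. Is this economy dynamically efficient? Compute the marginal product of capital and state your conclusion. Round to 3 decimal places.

dynamically inefficient; MPK ≈ 0.099

Break-even investment rate: n + g + δ = 0.012 + 0.01 + 0.113 = 0.135.
Steady-state k*: s·k^0.41 = 0.135·k gives k* = (0.56/0.135)^(1/0.59) ≈ 11.1484.
MPK = 0.41·11.1484^(-0.59) ≈ 0.0988.
MPK < n+g+δ = 0.135, so the economy is dynamically inefficient (over-saving).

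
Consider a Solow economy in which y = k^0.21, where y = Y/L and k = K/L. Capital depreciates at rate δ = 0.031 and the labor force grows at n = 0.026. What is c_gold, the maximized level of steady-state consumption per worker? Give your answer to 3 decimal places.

The effective depreciation rate is n + δ = 0.026 + 0.031 = 0.057.
Golden rule sets MPK = n+δ: 0.21·k^(0.21−1) = 0.057, so k_gold = (0.21/0.057)^(1/0.79) ≈ 5.2106.
y_gold = 5.2106^0.21 ≈ 1.4143.
c_gold = y_gold − (n+δ)·k_gold = 1.4143 − 0.057·5.2106 ≈ 1.1173.

c_gold ≈ 1.117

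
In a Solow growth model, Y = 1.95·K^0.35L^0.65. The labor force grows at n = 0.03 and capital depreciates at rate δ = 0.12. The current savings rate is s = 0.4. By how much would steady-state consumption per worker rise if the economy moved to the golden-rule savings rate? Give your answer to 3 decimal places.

Break-even investment rate: n + δ = 0.03 + 0.12 = 0.15.
Current steady state (s = 0.4): k* = (0.4·1.95/0.15)^(1/0.65) ≈ 12.6341, y* = 1.95·12.6341^0.35 ≈ 4.7378, c* = (1−0.4)·4.7378 ≈ 2.8427.
Maximizing c = f(k) − (n+δ)·k gives f'(k) = n+δ, i.e. 0.35·1.95·k^(0.35−1) = 0.15, so k_gold = (0.35·1.95/0.15)^(1/0.65) ≈ 10.2879.
y_gold = 1.95·10.2879^0.35 ≈ 4.4091, c_gold = y_gold − 0.15·k_gold ≈ 2.8659.
Gain: Δc = 2.8659 − 2.8427 ≈ 0.0232.

Δc ≈ 0.023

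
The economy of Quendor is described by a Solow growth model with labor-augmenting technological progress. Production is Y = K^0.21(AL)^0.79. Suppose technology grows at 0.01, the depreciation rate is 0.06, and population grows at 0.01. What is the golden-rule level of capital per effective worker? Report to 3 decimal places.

The effective depreciation rate is n + g + δ = 0.01 + 0.01 + 0.06 = 0.08.
At the golden rule the marginal product of capital equals n+g+δ: 0.21·k^(0.21−1) = 0.08. Solving, k_gold = (0.21/0.08)^(1/0.79) ≈ 3.3927.

k_gold ≈ 3.393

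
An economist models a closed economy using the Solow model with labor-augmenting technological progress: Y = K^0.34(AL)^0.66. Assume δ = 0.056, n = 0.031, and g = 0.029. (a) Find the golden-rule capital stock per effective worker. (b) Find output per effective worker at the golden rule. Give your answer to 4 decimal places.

n + g + δ = 0.031 + 0.029 + 0.056 = 0.116.
At the golden rule the marginal product of capital equals n+g+δ: 0.34·k^(0.34−1) = 0.116. Solving, k_gold = (0.34/0.116)^(1/0.66) ≈ 5.1004.
y_gold = 5.1004^0.34 ≈ 1.7401.

(a) k_gold ≈ 5.1004; (b) y_gold ≈ 1.7401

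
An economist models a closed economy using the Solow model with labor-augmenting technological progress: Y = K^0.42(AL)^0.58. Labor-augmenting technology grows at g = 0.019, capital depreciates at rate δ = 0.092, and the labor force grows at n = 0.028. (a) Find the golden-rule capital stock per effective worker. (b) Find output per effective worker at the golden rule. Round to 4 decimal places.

(a) k_gold ≈ 6.7296; (b) y_gold ≈ 2.2272

n + g + δ = 0.028 + 0.019 + 0.092 = 0.139.
Setting f'(k) = n+g+δ gives 0.42·k^(0.42−1) = 0.139, hence k_gold = (0.42/0.139)^(1/0.58) ≈ 6.7296.
y_gold = 6.7296^0.42 ≈ 2.2272.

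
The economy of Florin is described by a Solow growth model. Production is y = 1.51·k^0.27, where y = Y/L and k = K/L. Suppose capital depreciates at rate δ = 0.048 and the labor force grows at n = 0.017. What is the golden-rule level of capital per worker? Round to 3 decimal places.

k_gold ≈ 12.370

Capital per worker breaks even when investment replaces (n + δ)·k; here n + δ = 0.065.
Golden rule sets MPK = n+δ: 0.27·1.51·k^(0.27−1) = 0.065, so k_gold = (0.27·1.51/0.065)^(1/0.73) ≈ 12.3699.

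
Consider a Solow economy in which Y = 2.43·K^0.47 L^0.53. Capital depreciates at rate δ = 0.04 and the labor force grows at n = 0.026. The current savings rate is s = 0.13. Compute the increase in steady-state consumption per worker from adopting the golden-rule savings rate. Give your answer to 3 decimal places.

Capital per worker breaks even when investment replaces (n + δ)·k; here n + δ = 0.066.
Current steady state (s = 0.13): k* = (0.13·2.43/0.066)^(1/0.53) ≈ 19.1880, y* = 2.43·19.1880^0.47 ≈ 9.7416, c* = (1−0.13)·9.7416 ≈ 8.4752.
At the golden rule the marginal product of capital equals n+δ: 0.47·2.43·k^(0.47−1) = 0.066. Solving, k_gold = (0.47·2.43/0.066)^(1/0.53) ≈ 216.8459.
y_gold = 2.43·216.8459^0.47 ≈ 30.4507, c_gold = y_gold − 0.066·k_gold ≈ 16.1389.
Gain: Δc = 16.1389 − 8.4752 ≈ 7.6637.

Δc ≈ 7.664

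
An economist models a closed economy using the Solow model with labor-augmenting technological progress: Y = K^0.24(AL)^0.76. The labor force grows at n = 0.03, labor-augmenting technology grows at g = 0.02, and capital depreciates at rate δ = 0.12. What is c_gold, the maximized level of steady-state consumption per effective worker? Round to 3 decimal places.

Capital per effective worker breaks even when investment replaces (n + g + δ)·k; here n + g + δ = 0.17.
Setting f'(k) = n+g+δ gives 0.24·k^(0.24−1) = 0.17, hence k_gold = (0.24/0.17)^(1/0.76) ≈ 1.5742.
y_gold = 1.5742^0.24 ≈ 1.1150.
c_gold = y_gold − (n+g+δ)·k_gold = 1.1150 − 0.17·1.5742 ≈ 0.8474.

c_gold ≈ 0.847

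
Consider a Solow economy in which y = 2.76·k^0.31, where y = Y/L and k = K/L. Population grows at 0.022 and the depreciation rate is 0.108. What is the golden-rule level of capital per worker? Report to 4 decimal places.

Break-even investment rate: n + δ = 0.022 + 0.108 = 0.13.
At the golden rule the marginal product of capital equals n+δ: 0.31·2.76·k^(0.31−1) = 0.13. Solving, k_gold = (0.31·2.76/0.13)^(1/0.69) ≈ 15.3455.

k_gold ≈ 15.3455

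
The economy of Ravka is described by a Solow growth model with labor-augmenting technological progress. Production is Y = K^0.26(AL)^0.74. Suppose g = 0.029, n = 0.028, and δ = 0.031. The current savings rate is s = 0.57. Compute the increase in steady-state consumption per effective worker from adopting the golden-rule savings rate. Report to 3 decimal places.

Δc ≈ 0.254

The effective depreciation rate is n + g + δ = 0.028 + 0.029 + 0.031 = 0.088.
Current steady state (s = 0.57): k* = (0.57/0.088)^(1/0.74) ≈ 12.4875, y* = 12.4875^0.26 ≈ 1.9279, c* = (1−0.57)·1.9279 ≈ 0.8290.
At the golden rule the marginal product of capital equals n+g+δ: 0.26·k^(0.26−1) = 0.088. Solving, k_gold = (0.26/0.088)^(1/0.74) ≈ 4.3231.
y_gold = 4.3231^0.26 ≈ 1.4632, c_gold = y_gold − 0.088·k_gold ≈ 1.0828.
Gain: Δc = 1.0828 − 0.8290 ≈ 0.2538.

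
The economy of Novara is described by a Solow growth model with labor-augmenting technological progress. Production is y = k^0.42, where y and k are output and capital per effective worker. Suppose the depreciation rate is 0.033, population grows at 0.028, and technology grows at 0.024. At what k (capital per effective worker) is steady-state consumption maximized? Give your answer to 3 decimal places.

The effective depreciation rate is n + g + δ = 0.028 + 0.024 + 0.033 = 0.085.
Setting f'(k) = n+g+δ gives 0.42·k^(0.42−1) = 0.085, hence k_gold = (0.42/0.085)^(1/0.58) ≈ 15.7130.

k_gold ≈ 15.713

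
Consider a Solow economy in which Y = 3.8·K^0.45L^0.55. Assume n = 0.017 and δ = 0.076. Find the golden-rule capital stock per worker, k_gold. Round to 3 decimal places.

The effective depreciation rate is n + δ = 0.017 + 0.076 = 0.093.
At the golden rule the marginal product of capital equals n+δ: 0.45·3.8·k^(0.45−1) = 0.093. Solving, k_gold = (0.45·3.8/0.093)^(1/0.55) ≈ 199.1200.

k_gold ≈ 199.120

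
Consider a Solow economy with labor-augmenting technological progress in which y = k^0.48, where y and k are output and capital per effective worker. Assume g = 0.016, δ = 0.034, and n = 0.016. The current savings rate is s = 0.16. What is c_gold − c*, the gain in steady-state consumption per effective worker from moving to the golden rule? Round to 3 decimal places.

Δc ≈ 1.344

Break-even investment rate: n + g + δ = 0.016 + 0.016 + 0.034 = 0.066.
Current steady state (s = 0.16): k* = (0.16/0.066)^(1/0.52) ≈ 5.4900, y* = 5.4900^0.48 ≈ 2.2646, c* = (1−0.16)·2.2646 ≈ 1.9023.
Setting f'(k) = n+g+δ gives 0.48·k^(0.48−1) = 0.066, hence k_gold = (0.48/0.066)^(1/0.52) ≈ 45.4057.
y_gold = 45.4057^0.48 ≈ 6.2433, c_gold = y_gold − 0.066·k_gold ≈ 3.2465.
Gain: Δc = 3.2465 − 1.9023 ≈ 1.3442.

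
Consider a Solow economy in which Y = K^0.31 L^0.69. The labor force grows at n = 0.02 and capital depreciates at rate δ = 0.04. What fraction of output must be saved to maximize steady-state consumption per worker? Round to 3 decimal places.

Break-even investment rate: n + δ = 0.02 + 0.04 = 0.06.
At the golden rule MPK = n+δ, and in any Cobb-Douglas steady state s = (n+δ)·k/y = MPK·k/y = capital's share 0.31.

s_gold = 0.310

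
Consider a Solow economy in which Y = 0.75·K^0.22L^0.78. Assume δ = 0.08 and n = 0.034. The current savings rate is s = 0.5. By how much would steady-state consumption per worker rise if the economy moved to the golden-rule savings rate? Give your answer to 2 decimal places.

Break-even investment rate: n + δ = 0.034 + 0.08 = 0.114.
Current steady state (s = 0.5): k* = (0.5·0.75/0.114)^(1/0.78) ≈ 4.6024, y* = 0.75·4.6024^0.22 ≈ 1.0493, c* = (1−0.5)·1.0493 ≈ 0.5247.
Maximizing c = f(k) − (n+δ)·k gives f'(k) = n+δ, i.e. 0.22·0.75·k^(0.22−1) = 0.114, so k_gold = (0.22·0.75/0.114)^(1/0.78) ≈ 1.6065.
y_gold = 0.75·1.6065^0.22 ≈ 0.8324, c_gold = y_gold − 0.114·k_gold ≈ 0.6493.
Gain: Δc = 0.6493 − 0.5247 ≈ 0.1246.

Δc ≈ 0.12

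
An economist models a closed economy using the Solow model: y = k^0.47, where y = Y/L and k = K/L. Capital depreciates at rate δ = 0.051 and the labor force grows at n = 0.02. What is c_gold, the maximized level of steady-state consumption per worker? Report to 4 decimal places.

Capital per worker breaks even when investment replaces (n + δ)·k; here n + δ = 0.071.
Setting f'(k) = n+δ gives 0.47·k^(0.47−1) = 0.071, hence k_gold = (0.47/0.071)^(1/0.53) ≈ 35.3797.
y_gold = 35.3797^0.47 ≈ 5.3446.
c_gold = y_gold − (n+δ)·k_gold = 5.3446 − 0.071·35.3797 ≈ 2.8326.

c_gold ≈ 2.8326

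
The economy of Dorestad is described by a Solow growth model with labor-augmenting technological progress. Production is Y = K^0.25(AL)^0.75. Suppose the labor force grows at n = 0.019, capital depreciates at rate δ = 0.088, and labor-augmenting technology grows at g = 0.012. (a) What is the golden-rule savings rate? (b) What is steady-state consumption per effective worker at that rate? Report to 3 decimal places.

(a) s_gold = 0.250; (b) c_gold ≈ 0.961

n + g + δ = 0.019 + 0.012 + 0.088 = 0.119.
For Cobb-Douglas, s_gold equals capital's share: s_gold = 0.25.
Maximizing c = f(k) − (n+g+δ)·k gives f'(k) = n+g+δ, i.e. 0.25·k^(0.25−1) = 0.119, so k_gold = (0.25/0.119)^(1/0.75) ≈ 2.6907.
y_gold = 2.6907^0.25 ≈ 1.2807; c_gold = (1−0.25)·y_gold ≈ 0.9606.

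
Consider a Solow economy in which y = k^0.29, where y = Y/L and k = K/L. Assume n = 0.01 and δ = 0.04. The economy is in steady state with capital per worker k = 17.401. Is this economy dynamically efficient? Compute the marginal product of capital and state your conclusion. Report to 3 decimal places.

The effective depreciation rate is n + δ = 0.01 + 0.04 = 0.05.
MPK = 0.29·k^(0.29−1) = 0.29·17.401^(-0.71) ≈ 0.0382.
MPK < 0.05, so the economy is dynamically inefficient (over-saving).

dynamically inefficient; MPK ≈ 0.038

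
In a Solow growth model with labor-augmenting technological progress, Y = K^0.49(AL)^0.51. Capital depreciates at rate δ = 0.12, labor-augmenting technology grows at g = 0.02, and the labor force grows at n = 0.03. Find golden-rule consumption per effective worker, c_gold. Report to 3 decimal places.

c_gold ≈ 1.410

Break-even investment rate: n + g + δ = 0.03 + 0.02 + 0.12 = 0.17.
Maximizing c = f(k) − (n+g+δ)·k gives f'(k) = n+g+δ, i.e. 0.49·k^(0.49−1) = 0.17, so k_gold = (0.49/0.17)^(1/0.51) ≈ 7.9701.
y_gold = 7.9701^0.49 ≈ 2.7651.
c_gold = y_gold − (n+g+δ)·k_gold = 2.7651 − 0.17·7.9701 ≈ 1.4102.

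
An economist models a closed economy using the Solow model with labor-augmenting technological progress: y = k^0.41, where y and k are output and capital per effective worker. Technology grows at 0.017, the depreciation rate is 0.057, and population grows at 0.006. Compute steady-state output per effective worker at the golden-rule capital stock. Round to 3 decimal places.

n + g + δ = 0.006 + 0.017 + 0.057 = 0.08.
Setting f'(k) = n+g+δ gives 0.41·k^(0.41−1) = 0.08, hence k_gold = (0.41/0.08)^(1/0.59) ≈ 15.9541.
Output: y_gold = k_gold^0.41 = 15.9541^0.41 ≈ 3.1130.

y_gold ≈ 3.113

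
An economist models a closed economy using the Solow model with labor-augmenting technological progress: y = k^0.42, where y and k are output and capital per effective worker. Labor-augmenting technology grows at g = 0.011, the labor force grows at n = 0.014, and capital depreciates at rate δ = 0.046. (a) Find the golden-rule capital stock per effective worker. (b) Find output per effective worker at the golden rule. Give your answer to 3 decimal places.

Break-even investment rate: n + g + δ = 0.014 + 0.011 + 0.046 = 0.071.
At the golden rule the marginal product of capital equals n+g+δ: 0.42·k^(0.42−1) = 0.071. Solving, k_gold = (0.42/0.071)^(1/0.58) ≈ 21.4298.
y_gold = 21.4298^0.42 ≈ 3.6227.

(a) k_gold ≈ 21.430; (b) y_gold ≈ 3.623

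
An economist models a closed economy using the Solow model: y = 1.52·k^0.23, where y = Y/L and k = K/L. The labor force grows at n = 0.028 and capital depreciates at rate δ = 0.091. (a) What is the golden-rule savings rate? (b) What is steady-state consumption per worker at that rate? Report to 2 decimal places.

n + δ = 0.028 + 0.091 = 0.119.
For Cobb-Douglas, s_gold equals capital's share: s_gold = 0.23.
Setting f'(k) = n+δ gives 0.23·1.52·k^(0.23−1) = 0.119, hence k_gold = (0.23·1.52/0.119)^(1/0.77) ≈ 4.0534.
y_gold = 1.52·4.0534^0.23 ≈ 2.0972; c_gold = (1−0.23)·y_gold ≈ 1.6149.

(a) s_gold = 0.23; (b) c_gold ≈ 1.61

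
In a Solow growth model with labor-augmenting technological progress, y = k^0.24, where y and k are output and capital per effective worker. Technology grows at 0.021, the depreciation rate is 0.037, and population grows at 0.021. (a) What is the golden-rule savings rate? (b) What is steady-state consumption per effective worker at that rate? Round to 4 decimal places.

The effective depreciation rate is n + g + δ = 0.021 + 0.021 + 0.037 = 0.079.
For Cobb-Douglas, s_gold equals capital's share: s_gold = 0.24.
Maximizing c = f(k) − (n+g+δ)·k gives f'(k) = n+g+δ, i.e. 0.24·k^(0.24−1) = 0.079, so k_gold = (0.24/0.079)^(1/0.76) ≈ 4.3150.
y_gold = 4.3150^0.24 ≈ 1.4203; c_gold = (1−0.24)·y_gold ≈ 1.0795.

(a) s_gold = 0.2400; (b) c_gold ≈ 1.0795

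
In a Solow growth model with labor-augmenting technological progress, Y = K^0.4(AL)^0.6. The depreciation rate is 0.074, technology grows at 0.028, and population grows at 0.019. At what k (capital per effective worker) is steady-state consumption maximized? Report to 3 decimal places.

k_gold ≈ 7.336

The effective depreciation rate is n + g + δ = 0.019 + 0.028 + 0.074 = 0.121.
Golden rule sets MPK = n+g+δ: 0.4·k^(0.4−1) = 0.121, so k_gold = (0.4/0.121)^(1/0.6) ≈ 7.3360.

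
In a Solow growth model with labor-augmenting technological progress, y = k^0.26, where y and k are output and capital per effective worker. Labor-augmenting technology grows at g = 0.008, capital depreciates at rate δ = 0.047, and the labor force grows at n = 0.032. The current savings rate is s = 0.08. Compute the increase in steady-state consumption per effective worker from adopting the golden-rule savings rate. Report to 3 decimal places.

Capital per effective worker breaks even when investment replaces (n + g + δ)·k; here n + g + δ = 0.087.
Current steady state (s = 0.08): k* = (0.08/0.087)^(1/0.74) ≈ 0.8928, y* = 0.8928^0.26 ≈ 0.9710, c* = (1−0.08)·0.9710 ≈ 0.8933.
Setting f'(k) = n+g+δ gives 0.26·k^(0.26−1) = 0.087, hence k_gold = (0.26/0.087)^(1/0.74) ≈ 4.3904.
y_gold = 4.3904^0.26 ≈ 1.4691, c_gold = y_gold − 0.087·k_gold ≈ 1.0871.
Gain: Δc = 1.0871 − 0.8933 ≈ 0.1939.

Δc ≈ 0.194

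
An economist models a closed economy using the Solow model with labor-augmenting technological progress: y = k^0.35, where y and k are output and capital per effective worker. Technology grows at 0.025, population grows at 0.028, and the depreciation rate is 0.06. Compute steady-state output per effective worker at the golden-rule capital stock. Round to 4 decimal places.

y_gold ≈ 1.8381

The effective depreciation rate is n + g + δ = 0.028 + 0.025 + 0.06 = 0.113.
Maximizing c = f(k) − (n+g+δ)·k gives f'(k) = n+g+δ, i.e. 0.35·k^(0.35−1) = 0.113, so k_gold = (0.35/0.113)^(1/0.65) ≈ 5.6934.
Output: y_gold = k_gold^0.35 = 5.6934^0.35 ≈ 1.8381.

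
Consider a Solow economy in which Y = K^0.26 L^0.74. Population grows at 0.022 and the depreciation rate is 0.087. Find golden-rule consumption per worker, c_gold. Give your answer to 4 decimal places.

n + δ = 0.022 + 0.087 = 0.109.
At the golden rule the marginal product of capital equals n+δ: 0.26·k^(0.26−1) = 0.109. Solving, k_gold = (0.26/0.109)^(1/0.74) ≈ 3.2374.
y_gold = 3.2374^0.26 ≈ 1.3572.
c_gold = y_gold − (n+δ)·k_gold = 1.3572 − 0.109·3.2374 ≈ 1.0043.

c_gold ≈ 1.0043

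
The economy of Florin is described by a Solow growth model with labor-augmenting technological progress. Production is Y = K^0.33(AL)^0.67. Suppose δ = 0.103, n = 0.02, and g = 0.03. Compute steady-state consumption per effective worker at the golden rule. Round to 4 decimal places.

c_gold ≈ 0.9784

The effective depreciation rate is n + g + δ = 0.02 + 0.03 + 0.103 = 0.153.
Setting f'(k) = n+g+δ gives 0.33·k^(0.33−1) = 0.153, hence k_gold = (0.33/0.153)^(1/0.67) ≈ 3.1495.
y_gold = 3.1495^0.33 ≈ 1.4602.
c_gold = y_gold − (n+g+δ)·k_gold = 1.4602 − 0.153·3.1495 ≈ 0.9784.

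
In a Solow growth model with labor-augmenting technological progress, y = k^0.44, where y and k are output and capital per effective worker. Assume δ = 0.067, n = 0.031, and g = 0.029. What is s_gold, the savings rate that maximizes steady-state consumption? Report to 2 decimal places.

s_gold = 0.44

Break-even investment rate: n + g + δ = 0.031 + 0.029 + 0.067 = 0.127.
At the golden rule MPK = n+g+δ, and in any Cobb-Douglas steady state s = (n+g+δ)·k/y = MPK·k/y = capital's share 0.44.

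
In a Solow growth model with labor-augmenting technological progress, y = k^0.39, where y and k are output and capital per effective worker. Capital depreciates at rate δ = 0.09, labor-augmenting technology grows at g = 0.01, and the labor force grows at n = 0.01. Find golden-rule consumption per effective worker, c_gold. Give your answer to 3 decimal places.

c_gold ≈ 1.370

n + g + δ = 0.01 + 0.01 + 0.09 = 0.11.
At the golden rule the marginal product of capital equals n+g+δ: 0.39·k^(0.39−1) = 0.11. Solving, k_gold = (0.39/0.11)^(1/0.61) ≈ 7.9635.
y_gold = 7.9635^0.39 ≈ 2.2461.
c_gold = y_gold − (n+g+δ)·k_gold = 2.2461 − 0.11·7.9635 ≈ 1.3701.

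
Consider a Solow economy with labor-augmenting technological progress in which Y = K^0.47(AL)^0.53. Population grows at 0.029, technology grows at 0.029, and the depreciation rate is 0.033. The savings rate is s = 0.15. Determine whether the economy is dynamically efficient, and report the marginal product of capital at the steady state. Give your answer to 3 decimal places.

dynamically efficient; MPK ≈ 0.285

The effective depreciation rate is n + g + δ = 0.029 + 0.029 + 0.033 = 0.091.
Steady-state k*: s·k^0.47 = 0.091·k gives k* = (0.15/0.091)^(1/0.53) ≈ 2.5676.
MPK = 0.47·2.5676^(-0.53) ≈ 0.2851.
MPK > n+g+δ = 0.091, so the economy is dynamically efficient (under-saving).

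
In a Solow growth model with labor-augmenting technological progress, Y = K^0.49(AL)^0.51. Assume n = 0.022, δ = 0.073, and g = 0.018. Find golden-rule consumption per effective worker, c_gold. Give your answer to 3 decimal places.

n + g + δ = 0.022 + 0.018 + 0.073 = 0.113.
Golden rule sets MPK = n+g+δ: 0.49·k^(0.49−1) = 0.113, so k_gold = (0.49/0.113)^(1/0.51) ≈ 17.7521.
y_gold = 17.7521^0.49 ≈ 4.0939.
c_gold = y_gold − (n+g+δ)·k_gold = 4.0939 − 0.113·17.7521 ≈ 2.0879.

c_gold ≈ 2.088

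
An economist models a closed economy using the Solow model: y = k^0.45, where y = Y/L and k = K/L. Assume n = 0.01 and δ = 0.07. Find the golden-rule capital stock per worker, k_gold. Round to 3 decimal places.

k_gold ≈ 23.113

Capital per worker breaks even when investment replaces (n + δ)·k; here n + δ = 0.08.
At the golden rule the marginal product of capital equals n+δ: 0.45·k^(0.45−1) = 0.08. Solving, k_gold = (0.45/0.08)^(1/0.55) ≈ 23.1132.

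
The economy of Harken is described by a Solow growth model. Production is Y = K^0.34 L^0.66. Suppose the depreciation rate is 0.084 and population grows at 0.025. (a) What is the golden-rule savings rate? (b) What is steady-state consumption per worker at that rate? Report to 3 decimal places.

Capital per worker breaks even when investment replaces (n + δ)·k; here n + δ = 0.109.
For Cobb-Douglas, s_gold equals capital's share: s_gold = 0.34.
Setting f'(k) = n+δ gives 0.34·k^(0.34−1) = 0.109, hence k_gold = (0.34/0.109)^(1/0.66) ≈ 5.6049.
y_gold = 5.6049^0.34 ≈ 1.7969; c_gold = (1−0.34)·y_gold ≈ 1.1859.

(a) s_gold = 0.340; (b) c_gold ≈ 1.186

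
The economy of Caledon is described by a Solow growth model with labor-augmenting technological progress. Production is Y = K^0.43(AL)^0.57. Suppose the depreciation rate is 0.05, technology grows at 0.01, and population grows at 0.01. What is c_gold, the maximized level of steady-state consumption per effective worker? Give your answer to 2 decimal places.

c_gold ≈ 2.24

Break-even investment rate: n + g + δ = 0.01 + 0.01 + 0.05 = 0.07.
Setting f'(k) = n+g+δ gives 0.43·k^(0.43−1) = 0.07, hence k_gold = (0.43/0.07)^(1/0.57) ≈ 24.1605.
y_gold = 24.1605^0.43 ≈ 3.9331.
c_gold = y_gold − (n+g+δ)·k_gold = 3.9331 − 0.07·24.1605 ≈ 2.2419.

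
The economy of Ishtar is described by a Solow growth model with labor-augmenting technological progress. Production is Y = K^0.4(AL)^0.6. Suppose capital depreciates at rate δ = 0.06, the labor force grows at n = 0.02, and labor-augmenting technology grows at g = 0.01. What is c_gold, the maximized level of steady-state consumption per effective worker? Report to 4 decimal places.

c_gold ≈ 1.6219

Break-even investment rate: n + g + δ = 0.02 + 0.01 + 0.06 = 0.09.
Maximizing c = f(k) − (n+g+δ)·k gives f'(k) = n+g+δ, i.e. 0.4·k^(0.4−1) = 0.09, so k_gold = (0.4/0.09)^(1/0.6) ≈ 12.0142.
y_gold = 12.0142^0.4 ≈ 2.7032.
c_gold = y_gold − (n+g+δ)·k_gold = 2.7032 − 0.09·12.0142 ≈ 1.6219.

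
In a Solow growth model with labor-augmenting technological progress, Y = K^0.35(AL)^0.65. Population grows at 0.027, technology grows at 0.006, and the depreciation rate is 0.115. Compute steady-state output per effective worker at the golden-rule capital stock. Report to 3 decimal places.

y_gold ≈ 1.590

Break-even investment rate: n + g + δ = 0.027 + 0.006 + 0.115 = 0.148.
Golden rule sets MPK = n+g+δ: 0.35·k^(0.35−1) = 0.148, so k_gold = (0.35/0.148)^(1/0.65) ≈ 3.7591.
Output: y_gold = k_gold^0.35 = 3.7591^0.35 ≈ 1.5896.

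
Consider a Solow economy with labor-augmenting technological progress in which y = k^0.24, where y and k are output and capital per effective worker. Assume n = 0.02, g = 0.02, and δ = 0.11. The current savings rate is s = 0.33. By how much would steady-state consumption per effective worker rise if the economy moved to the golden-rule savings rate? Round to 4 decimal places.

The effective depreciation rate is n + g + δ = 0.02 + 0.02 + 0.11 = 0.15.
Current steady state (s = 0.33): k* = (0.33/0.15)^(1/0.76) ≈ 2.8220, y* = 2.8220^0.24 ≈ 1.2827, c* = (1−0.33)·1.2827 ≈ 0.8594.
At the golden rule the marginal product of capital equals n+g+δ: 0.24·k^(0.24−1) = 0.15. Solving, k_gold = (0.24/0.15)^(1/0.76) ≈ 1.8560.
y_gold = 1.8560^0.24 ≈ 1.1600, c_gold = y_gold − 0.15·k_gold ≈ 0.8816.
Gain: Δc = 0.8816 − 0.8594 ≈ 0.0222.

Δc ≈ 0.0222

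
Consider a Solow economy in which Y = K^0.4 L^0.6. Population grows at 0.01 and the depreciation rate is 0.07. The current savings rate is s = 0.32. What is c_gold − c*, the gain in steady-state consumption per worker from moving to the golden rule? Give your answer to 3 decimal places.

Break-even investment rate: n + δ = 0.01 + 0.07 = 0.08.
Current steady state (s = 0.32): k* = (0.32/0.08)^(1/0.6) ≈ 10.0794, y* = 10.0794^0.4 ≈ 2.5198, c* = (1−0.32)·2.5198 ≈ 1.7135.
Setting f'(k) = n+δ gives 0.4·k^(0.4−1) = 0.08, hence k_gold = (0.4/0.08)^(1/0.6) ≈ 14.6201.
y_gold = 14.6201^0.4 ≈ 2.9240, c_gold = y_gold − 0.08·k_gold ≈ 1.7544.
Gain: Δc = 1.7544 − 1.7135 ≈ 0.0409.

Δc ≈ 0.041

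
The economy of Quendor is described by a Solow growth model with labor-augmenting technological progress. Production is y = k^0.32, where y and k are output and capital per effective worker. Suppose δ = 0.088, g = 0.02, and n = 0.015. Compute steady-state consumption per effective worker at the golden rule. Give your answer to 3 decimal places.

c_gold ≈ 1.066

Break-even investment rate: n + g + δ = 0.015 + 0.02 + 0.088 = 0.123.
Golden rule sets MPK = n+g+δ: 0.32·k^(0.32−1) = 0.123, so k_gold = (0.32/0.123)^(1/0.68) ≈ 4.0799.
y_gold = 4.0799^0.32 ≈ 1.5682.
c_gold = y_gold − (n+g+δ)·k_gold = 1.5682 − 0.123·4.0799 ≈ 1.0664.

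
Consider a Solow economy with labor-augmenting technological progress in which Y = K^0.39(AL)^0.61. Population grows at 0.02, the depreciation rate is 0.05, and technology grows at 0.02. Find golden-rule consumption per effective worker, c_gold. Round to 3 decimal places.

c_gold ≈ 1.558

Capital per effective worker breaks even when investment replaces (n + g + δ)·k; here n + g + δ = 0.09.
Setting f'(k) = n+g+δ gives 0.39·k^(0.39−1) = 0.09, hence k_gold = (0.39/0.09)^(1/0.61) ≈ 11.0655.
y_gold = 11.0655^0.39 ≈ 2.5536.
c_gold = y_gold − (n+g+δ)·k_gold = 2.5536 − 0.09·11.0655 ≈ 1.5577.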